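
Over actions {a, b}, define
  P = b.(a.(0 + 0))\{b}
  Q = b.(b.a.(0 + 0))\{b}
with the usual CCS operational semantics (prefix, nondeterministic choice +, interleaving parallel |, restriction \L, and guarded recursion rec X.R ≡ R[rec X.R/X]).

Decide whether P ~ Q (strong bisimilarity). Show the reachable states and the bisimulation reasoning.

LTS(P): 3 reachable states
  m0 = b.(a.(0 + 0))\{b} ⊢ -b-> m1
  m1 = (a.(0 + 0))\{b} ⊢ -a-> m2
  m2 = (0 + 0)\{b} ⊢ ·
LTS(Q): 2 reachable states
  n0 = b.(b.a.(0 + 0))\{b} ⊢ -b-> n1
  n1 = (b.a.(0 + 0))\{b} ⊢ ·
Bisimilarity quotient blocks:
  B0 = {m0}
  B1 = {m1}
  B2 = {m2, n1}
  B3 = {n0}
m0 ∈ B0, n0 ∈ B3 → different blocks

not bisimilar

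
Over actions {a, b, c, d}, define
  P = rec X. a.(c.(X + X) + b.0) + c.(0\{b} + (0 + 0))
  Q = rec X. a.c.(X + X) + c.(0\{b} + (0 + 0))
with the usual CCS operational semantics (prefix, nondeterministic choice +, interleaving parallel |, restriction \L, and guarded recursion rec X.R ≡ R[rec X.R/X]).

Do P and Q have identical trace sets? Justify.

P's transition system — 5 states:
  s0 = rec X. a.(c.(X + X) + b.0) + c.(0\{b} + (0 + 0)) :: -a-> s1, -c-> s2
  s1 = c.((rec X. a.(c.(X + X) + b.0) + c.(0\{b} + (0 + 0))) + (rec X. a.(c.(X + X) + b.0) + c.(0\{b} + (0 + 0)))) + b.0 :: -b-> s3, -c-> s4
  s2 = 0\{b} + (0 + 0) :: ∅
  s3 = 0 :: ∅
  s4 = (rec X. a.(c.(X + X) + b.0) + c.(0\{b} + (0 + 0))) + (rec X. a.(c.(X + X) + b.0) + c.(0\{b} + (0 + 0))) :: -a-> s1, -c-> s2
Q's transition system — 4 states:
  t0 = rec X. a.c.(X + X) + c.(0\{b} + (0 + 0)) :: -a-> t1, -c-> t2
  t1 = c.((rec X. a.c.(X + X) + c.(0\{b} + (0 + 0))) + (rec X. a.c.(X + X) + c.(0\{b} + (0 + 0)))) :: -c-> t3
  t2 = 0\{b} + (0 + 0) :: ∅
  t3 = (rec X. a.c.(X + X) + c.(0\{b} + (0 + 0))) + (rec X. a.c.(X + X) + c.(0\{b} + (0 + 0))) :: -a-> t1, -c-> t2
Trace ⟨ab⟩ through P, begin at {s0}:
  step 1 (a): {s1}
  step 2 (b): {s3}
  ✓ P
Trace ⟨ab⟩ through Q, begin at {t0}:
  step 1 (a): {t1}
  step 2 (b): no successor for Q

traces(P) ≠ traces(Q) — witness ⟨ab⟩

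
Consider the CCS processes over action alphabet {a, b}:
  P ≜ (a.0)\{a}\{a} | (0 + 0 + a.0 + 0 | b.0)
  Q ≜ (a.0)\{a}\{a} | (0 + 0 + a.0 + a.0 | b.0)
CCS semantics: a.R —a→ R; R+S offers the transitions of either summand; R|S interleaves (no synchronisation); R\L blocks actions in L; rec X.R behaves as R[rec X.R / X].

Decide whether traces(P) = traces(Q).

Reachable graph of P (3 states):
  m0 = (a.0)\{a}\{a} | (0 + 0 + a.0 + 0 | b.0) → ··a··> m1, ··b··> m2
  m1 = (a.0)\{a}\{a} | 0 → ∅
  m2 = (a.0)\{a}\{a} | (0 | 0) → ∅
Reachable graph of Q (5 states):
  n0 = (a.0)\{a}\{a} | (0 + 0 + a.0 + a.0 | b.0) → ··a··> n1, ··a··> n2, ··b··> n3
  n1 = (a.0)\{a}\{a} | (0 | b.0) → ··b··> n4
  n2 = (a.0)\{a}\{a} | 0 → ∅
  n3 = (a.0)\{a}\{a} | (a.0 | 0) → ··a··> n4
  n4 = (a.0)\{a}\{a} | (0 | 0) → ∅
Run σ = ⟨ab⟩ on Q: start {n0}
  step 1 (a): {n1, n2}
  step 2 (b): {n4}
  Q completes σ.
Run σ = ⟨ab⟩ on P: start {m0}
  step 1 (a): {m1}
  step 2 (b): ∅ (P stuck)

trace-distinct — witness ⟨ab⟩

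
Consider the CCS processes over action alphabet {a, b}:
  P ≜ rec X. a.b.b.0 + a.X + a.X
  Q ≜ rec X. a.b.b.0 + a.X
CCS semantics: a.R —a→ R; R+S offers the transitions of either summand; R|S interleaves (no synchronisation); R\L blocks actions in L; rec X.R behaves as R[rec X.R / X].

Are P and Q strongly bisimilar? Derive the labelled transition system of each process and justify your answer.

YES

Reachable graph of P (4 states):
  s0 = rec X. a.b.b.0 + a.X + a.X has moves --a--▸ s0, --a--▸ s1
  s1 = b.b.0 has moves --b--▸ s2
  s2 = b.0 has moves --b--▸ s3
  s3 = 0 has moves stopped
Reachable graph of Q (4 states):
  t0 = rec X. a.b.b.0 + a.X has moves --a--▸ t0, --a--▸ t1
  t1 = b.b.0 has moves --b--▸ t2
  t2 = b.0 has moves --b--▸ t3
  t3 = 0 has moves stopped
Partition-refinement fixed point:
  B0 = {s0, t0}
  B1 = {s1, t1}
  B2 = {s2, t2}
  B3 = {s3, t3}
s0 ∈ B0, t0 ∈ B0 → same block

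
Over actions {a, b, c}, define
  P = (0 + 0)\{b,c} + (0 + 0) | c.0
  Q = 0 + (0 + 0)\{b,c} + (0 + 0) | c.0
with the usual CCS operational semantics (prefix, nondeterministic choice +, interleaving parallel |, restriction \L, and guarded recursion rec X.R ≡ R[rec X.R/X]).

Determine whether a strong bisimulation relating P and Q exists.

LTS(P): 2 reachable states
  m0 = (0 + 0)\{b,c} + (0 + 0) | c.0 → --c--▸ m1
  m1 = (0 + 0) | 0 → ·
LTS(Q): 2 reachable states
  n0 = 0 + (0 + 0)\{b,c} + (0 + 0) | c.0 → --c--▸ n1
  n1 = (0 + 0) | 0 → ·
Bisimilarity quotient blocks:
  B0 = {m0, n0}
  B1 = {m1, n1}
m0 ∈ B0, n0 ∈ B0 → same block

bisimilar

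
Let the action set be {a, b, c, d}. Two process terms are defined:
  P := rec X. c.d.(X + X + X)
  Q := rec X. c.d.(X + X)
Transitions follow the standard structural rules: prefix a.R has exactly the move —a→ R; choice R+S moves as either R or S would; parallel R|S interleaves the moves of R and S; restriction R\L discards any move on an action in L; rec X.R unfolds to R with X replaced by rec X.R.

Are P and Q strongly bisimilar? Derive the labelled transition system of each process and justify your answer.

YES

Reachable graph of P (3 states):
  p0 = rec X. c.d.(X + X + X) | ··c··> p1
  p1 = d.((rec X. c.d.(X + X + X)) + (rec X. c.d.(X + X + X)) + (rec X. c.d.(X + X + X))) | ··d··> p2
  p2 = (rec X. c.d.(X + X + X)) + (rec X. c.d.(X + X + X)) + (rec X. c.d.(X + X + X)) | ··c··> p1
Reachable graph of Q (3 states):
  q0 = rec X. c.d.(X + X) | ··c··> q1
  q1 = d.((rec X. c.d.(X + X)) + (rec X. c.d.(X + X))) | ··d··> q2
  q2 = (rec X. c.d.(X + X)) + (rec X. c.d.(X + X)) | ··c··> q1
Partition-refinement fixed point:
  B0 = {p0, p2, q0, q2}
  B1 = {p1, q1}
p0 ∈ B0, q0 ∈ B0 → same block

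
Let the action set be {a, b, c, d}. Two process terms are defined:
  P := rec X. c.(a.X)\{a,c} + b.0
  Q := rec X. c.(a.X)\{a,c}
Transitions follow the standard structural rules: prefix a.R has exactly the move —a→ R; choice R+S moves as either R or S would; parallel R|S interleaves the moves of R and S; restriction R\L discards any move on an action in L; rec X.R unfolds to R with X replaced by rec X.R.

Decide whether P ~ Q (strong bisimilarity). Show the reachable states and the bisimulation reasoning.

P ≁ Q

P's transition system — 3 states:
  m0 = rec X. c.(a.X)\{a,c} + b.0 :: =b=> m1, =c=> m2
  m1 = 0 :: ·
  m2 = (a.(rec X. c.(a.X)\{a,c} + b.0))\{a,c} :: ·
Q's transition system — 2 states:
  n0 = rec X. c.(a.X)\{a,c} :: =c=> n1
  n1 = (a.(rec X. c.(a.X)\{a,c}))\{a,c} :: ·
Coarsest stable partition (strong bisimilarity classes):
  B0 = {m0}
  B1 = {m1, m2, n1}
  B2 = {n0}
m0 ∈ B0, n0 ∈ B2 → different blocks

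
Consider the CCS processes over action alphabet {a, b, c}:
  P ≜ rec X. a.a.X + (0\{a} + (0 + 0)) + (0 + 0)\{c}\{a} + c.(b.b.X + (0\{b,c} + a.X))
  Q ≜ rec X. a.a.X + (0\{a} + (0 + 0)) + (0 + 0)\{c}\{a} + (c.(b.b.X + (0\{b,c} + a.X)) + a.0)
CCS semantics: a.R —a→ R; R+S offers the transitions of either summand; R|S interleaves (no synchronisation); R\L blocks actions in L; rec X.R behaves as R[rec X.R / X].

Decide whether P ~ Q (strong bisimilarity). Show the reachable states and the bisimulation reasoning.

not bisimilar

Reachable graph of P (4 states):
  s0 = rec X. a.a.X + (0\{a} + (0 + 0)) + (0 + 0)\{c}\{a} + c.(b.b.X + (0\{b,c} + a.X)) ⊢ -a-> s1, -c-> s2
  s1 = a.(rec X. a.a.X + (0\{a} + (0 + 0)) + (0 + 0)\{c}\{a} + c.(b.b.X + (0\{b,c} + a.X))) ⊢ -a-> s0
  s2 = b.b.(rec X. a.a.X + (0\{a} + (0 + 0)) + (0 + 0)\{c}\{a} + c.(b.b.X + (0\{b,c} + a.X))) + (0\{b,c} + a.(rec X. a.a.X + (0\{a} + (0 + 0)) + (0 + 0)\{c}\{a} + c.(b.b.X + (0\{b,c} + a.X)))) ⊢ -a-> s0, -b-> s3
  s3 = b.(rec X. a.a.X + (0\{a} + (0 + 0)) + (0 + 0)\{c}\{a} + c.(b.b.X + (0\{b,c} + a.X))) ⊢ -b-> s0
Reachable graph of Q (5 states):
  t0 = rec X. a.a.X + (0\{a} + (0 + 0)) + (0 + 0)\{c}\{a} + (c.(b.b.X + (0\{b,c} + a.X)) + a.0) ⊢ -a-> t1, -a-> t2, -c-> t3
  t1 = 0 ⊢ stopped
  t2 = a.(rec X. a.a.X + (0\{a} + (0 + 0)) + (0 + 0)\{c}\{a} + (c.(b.b.X + (0\{b,c} + a.X)) + a.0)) ⊢ -a-> t0
  t3 = b.b.(rec X. a.a.X + (0\{a} + (0 + 0)) + (0 + 0)\{c}\{a} + (c.(b.b.X + (0\{b,c} + a.X)) + a.0)) + (0\{b,c} + a.(rec X. a.a.X + (0\{a} + (0 + 0)) + (0 + 0)\{c}\{a} + (c.(b.b.X + (0\{b,c} + a.X)) + a.0))) ⊢ -a-> t0, -b-> t4
  t4 = b.(rec X. a.a.X + (0\{a} + (0 + 0)) + (0 + 0)\{c}\{a} + (c.(b.b.X + (0\{b,c} + a.X)) + a.0)) ⊢ -b-> t0
Bisimilarity quotient blocks:
  B0 = {s0}
  B1 = {s2}
  B2 = {s3}
  B3 = {s1}
  B4 = {t0}
  B5 = {t2}
  B6 = {t1}
  B7 = {t3}
  B8 = {t4}
s0 ∈ B0, t0 ∈ B4 → different blocks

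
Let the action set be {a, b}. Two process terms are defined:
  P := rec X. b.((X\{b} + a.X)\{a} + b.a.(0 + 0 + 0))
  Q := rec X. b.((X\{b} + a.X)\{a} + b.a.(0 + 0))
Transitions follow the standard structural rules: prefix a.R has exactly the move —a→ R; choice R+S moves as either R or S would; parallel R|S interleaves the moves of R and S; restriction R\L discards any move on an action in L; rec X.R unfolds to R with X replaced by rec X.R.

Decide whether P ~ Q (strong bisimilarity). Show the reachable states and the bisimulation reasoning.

Reachable graph of P (4 states):
  m0 = rec X. b.((X\{b} + a.X)\{a} + b.a.(0 + 0 + 0)) has moves --b--▸ m1
  m1 = ((rec X. b.((X\{b} + a.X)\{a} + b.a.(0 + 0 + 0)))\{b} + a.(rec X. b.((X\{b} + a.X)\{a} + b.a.(0 + 0 + 0))))\{a} + b.a.(0 + 0 + 0) has moves --b--▸ m2
  m2 = a.(0 + 0 + 0) has moves --a--▸ m3
  m3 = 0 + 0 + 0 has moves stopped
Reachable graph of Q (4 states):
  n0 = rec X. b.((X\{b} + a.X)\{a} + b.a.(0 + 0)) has moves --b--▸ n1
  n1 = ((rec X. b.((X\{b} + a.X)\{a} + b.a.(0 + 0)))\{b} + a.(rec X. b.((X\{b} + a.X)\{a} + b.a.(0 + 0))))\{a} + b.a.(0 + 0) has moves --b--▸ n2
  n2 = a.(0 + 0) has moves --a--▸ n3
  n3 = 0 + 0 has moves stopped
Coarsest stable partition (strong bisimilarity classes):
  B0 = {m0, n0}
  B1 = {m1, n1}
  B2 = {m2, n2}
  B3 = {m3, n3}
m0 ∈ B0, n0 ∈ B0 → same block

P ~ Q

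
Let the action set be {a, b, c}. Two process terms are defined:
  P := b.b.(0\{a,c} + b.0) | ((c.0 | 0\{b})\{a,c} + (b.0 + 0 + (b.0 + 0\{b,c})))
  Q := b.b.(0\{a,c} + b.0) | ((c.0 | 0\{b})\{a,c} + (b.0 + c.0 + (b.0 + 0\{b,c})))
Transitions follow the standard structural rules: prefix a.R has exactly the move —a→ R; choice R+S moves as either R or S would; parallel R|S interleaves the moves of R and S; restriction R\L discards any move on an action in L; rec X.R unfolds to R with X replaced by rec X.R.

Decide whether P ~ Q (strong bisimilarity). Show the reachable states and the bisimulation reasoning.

LTS(P): 8 reachable states
  m0 = b.b.(0\{a,c} + b.0) | ((c.0 | 0\{b})\{a,c} + (b.0 + 0 + (b.0 + 0\{b,c}))) → --b--▸ m1, --b--▸ m2
  m1 = b.(0\{a,c} + b.0) | ((c.0 | 0\{b})\{a,c} + (b.0 + 0 + (b.0 + 0\{b,c}))) → --b--▸ m3, --b--▸ m4
  m2 = b.b.(0\{a,c} + b.0) | 0 → --b--▸ m4
  m3 = (0\{a,c} + b.0) | ((c.0 | 0\{b})\{a,c} + (b.0 + 0 + (b.0 + 0\{b,c}))) → --b--▸ m5, --b--▸ m6
  m4 = b.(0\{a,c} + b.0) | 0 → --b--▸ m5
  m5 = (0\{a,c} + b.0) | 0 → --b--▸ m7
  m6 = 0 | ((c.0 | 0\{b})\{a,c} + (b.0 + 0 + (b.0 + 0\{b,c}))) → --b--▸ m7
  m7 = 0 | 0 → ∅
LTS(Q): 8 reachable states
  n0 = b.b.(0\{a,c} + b.0) | ((c.0 | 0\{b})\{a,c} + (b.0 + c.0 + (b.0 + 0\{b,c}))) → --b--▸ n1, --b--▸ n2, --c--▸ n2
  n1 = b.(0\{a,c} + b.0) | ((c.0 | 0\{b})\{a,c} + (b.0 + c.0 + (b.0 + 0\{b,c}))) → --b--▸ n3, --b--▸ n4, --c--▸ n4
  n2 = b.b.(0\{a,c} + b.0) | 0 → --b--▸ n4
  n3 = (0\{a,c} + b.0) | ((c.0 | 0\{b})\{a,c} + (b.0 + c.0 + (b.0 + 0\{b,c}))) → --b--▸ n5, --b--▸ n6, --c--▸ n5
  n4 = b.(0\{a,c} + b.0) | 0 → --b--▸ n5
  n5 = (0\{a,c} + b.0) | 0 → --b--▸ n7
  n6 = 0 | ((c.0 | 0\{b})\{a,c} + (b.0 + c.0 + (b.0 + 0\{b,c}))) → --b--▸ n7, --c--▸ n7
  n7 = 0 | 0 → ∅
Bisimilarity quotient blocks:
  B0 = {m0}
  B1 = {m1, m2, n2}
  B2 = {m3, m4, n4}
  B3 = {m5, m6, n5}
  B4 = {m7, n7}
  B5 = {n0}
  B6 = {n1}
  B7 = {n3}
  B8 = {n6}
m0 ∈ B0, n0 ∈ B5 → different blocks

NO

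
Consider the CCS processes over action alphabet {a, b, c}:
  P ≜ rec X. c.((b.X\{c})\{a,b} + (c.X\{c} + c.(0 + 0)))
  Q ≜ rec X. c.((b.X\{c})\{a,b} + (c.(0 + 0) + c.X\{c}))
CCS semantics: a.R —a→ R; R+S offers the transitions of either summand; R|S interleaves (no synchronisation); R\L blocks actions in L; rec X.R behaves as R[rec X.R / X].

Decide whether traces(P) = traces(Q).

traces(P) = traces(Q)

LTS(P): 4 reachable states
  s0 = rec X. c.((b.X\{c})\{a,b} + (c.X\{c} + c.(0 + 0))) ⊢ —c→ s1
  s1 = (b.(rec X. c.((b.X\{c})\{a,b} + (c.X\{c} + c.(0 + 0))))\{c})\{a,b} + (c.(rec X. c.((b.X\{c})\{a,b} + (c.X\{c} + c.(0 + 0))))\{c} + c.(0 + 0)) ⊢ —c→ s2, —c→ s3
  s2 = (rec X. c.((b.X\{c})\{a,b} + (c.X\{c} + c.(0 + 0))))\{c} ⊢ stopped
  s3 = 0 + 0 ⊢ stopped
LTS(Q): 4 reachable states
  t0 = rec X. c.((b.X\{c})\{a,b} + (c.(0 + 0) + c.X\{c})) ⊢ —c→ t1
  t1 = (b.(rec X. c.((b.X\{c})\{a,b} + (c.(0 + 0) + c.X\{c})))\{c})\{a,b} + (c.(0 + 0) + c.(rec X. c.((b.X\{c})\{a,b} + (c.(0 + 0) + c.X\{c})))\{c}) ⊢ —c→ t2, —c→ t3
  t2 = (rec X. c.((b.X\{c})\{a,b} + (c.(0 + 0) + c.X\{c})))\{c} ⊢ stopped
  t3 = 0 + 0 ⊢ stopped
Coarsest stable partition (strong bisimilarity classes):
  B0 = {s0, t0}
  B1 = {s1, t1}
  B2 = {s2, s3, t2, t3}
s0 ∈ B0, t0 ∈ B0 → same block
Bisimilar ⇒ trace-equivalent.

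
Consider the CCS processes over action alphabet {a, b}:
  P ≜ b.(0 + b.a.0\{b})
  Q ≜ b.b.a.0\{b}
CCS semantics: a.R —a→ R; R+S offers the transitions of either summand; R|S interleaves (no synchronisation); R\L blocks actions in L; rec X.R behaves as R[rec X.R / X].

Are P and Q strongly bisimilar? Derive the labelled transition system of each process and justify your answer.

Reachable graph of P (4 states):
  s0 = b.(0 + b.a.0\{b}) ⊢ -b-> s1
  s1 = 0 + b.a.0\{b} ⊢ -b-> s2
  s2 = a.0\{b} ⊢ -a-> s3
  s3 = 0\{b} ⊢ ·
Reachable graph of Q (4 states):
  t0 = b.b.a.0\{b} ⊢ -b-> t1
  t1 = b.a.0\{b} ⊢ -b-> t2
  t2 = a.0\{b} ⊢ -a-> t3
  t3 = 0\{b} ⊢ ·
Partition-refinement fixed point:
  B0 = {s0, t0}
  B1 = {s1, t1}
  B2 = {s2, t2}
  B3 = {s3, t3}
s0 ∈ B0, t0 ∈ B0 → same block

YES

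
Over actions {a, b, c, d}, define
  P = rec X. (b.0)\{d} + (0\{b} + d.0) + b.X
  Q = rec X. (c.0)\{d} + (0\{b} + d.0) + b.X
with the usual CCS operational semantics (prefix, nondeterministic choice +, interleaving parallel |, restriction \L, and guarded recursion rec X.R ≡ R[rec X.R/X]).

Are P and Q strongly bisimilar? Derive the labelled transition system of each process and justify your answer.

P ≁ Q

Reachable graph of P (3 states):
  p0 = rec X. (b.0)\{d} + (0\{b} + d.0) + b.X has moves =b=> p0, =b=> p1, =d=> p2
  p1 = 0\{d} has moves stopped
  p2 = 0 has moves stopped
Reachable graph of Q (3 states):
  q0 = rec X. (c.0)\{d} + (0\{b} + d.0) + b.X has moves =b=> q0, =c=> q1, =d=> q2
  q1 = 0\{d} has moves stopped
  q2 = 0 has moves stopped
Partition-refinement fixed point:
  B0 = {p0}
  B1 = {p1, p2, q1, q2}
  B2 = {q0}
p0 ∈ B0, q0 ∈ B2 → different blocks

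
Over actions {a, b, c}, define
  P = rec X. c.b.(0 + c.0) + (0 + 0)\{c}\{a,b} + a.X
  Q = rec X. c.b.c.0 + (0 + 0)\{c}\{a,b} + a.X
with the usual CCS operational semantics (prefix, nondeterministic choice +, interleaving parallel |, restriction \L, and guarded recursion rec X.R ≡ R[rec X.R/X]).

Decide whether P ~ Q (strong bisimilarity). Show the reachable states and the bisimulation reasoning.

LTS(P): 4 reachable states
  m0 = rec X. c.b.(0 + c.0) + (0 + 0)\{c}\{a,b} + a.X | ··a··> m0, ··c··> m1
  m1 = b.(0 + c.0) | ··b··> m2
  m2 = 0 + c.0 | ··c··> m3
  m3 = 0 | deadlocked
LTS(Q): 4 reachable states
  n0 = rec X. c.b.c.0 + (0 + 0)\{c}\{a,b} + a.X | ··a··> n0, ··c··> n1
  n1 = b.c.0 | ··b··> n2
  n2 = c.0 | ··c··> n3
  n3 = 0 | deadlocked
Coarsest stable partition (strong bisimilarity classes):
  B0 = {m0, n0}
  B1 = {m1, n1}
  B2 = {m2, n2}
  B3 = {m3, n3}
m0 ∈ B0, n0 ∈ B0 → same block

bisimilar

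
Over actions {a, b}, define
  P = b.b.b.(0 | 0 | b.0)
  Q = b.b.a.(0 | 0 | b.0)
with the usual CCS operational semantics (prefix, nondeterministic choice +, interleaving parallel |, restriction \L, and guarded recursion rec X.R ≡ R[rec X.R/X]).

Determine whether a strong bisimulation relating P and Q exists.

not bisimilar

Reachable graph of P (5 states):
  m0 = b.b.b.(0 | 0 | b.0) | =b=> m1
  m1 = b.b.(0 | 0 | b.0) | =b=> m2
  m2 = b.(0 | 0 | b.0) | =b=> m3
  m3 = 0 | 0 | b.0 | =b=> m4
  m4 = 0 | 0 | 0 | deadlocked
Reachable graph of Q (5 states):
  n0 = b.b.a.(0 | 0 | b.0) | =b=> n1
  n1 = b.a.(0 | 0 | b.0) | =b=> n2
  n2 = a.(0 | 0 | b.0) | =a=> n3
  n3 = 0 | 0 | b.0 | =b=> n4
  n4 = 0 | 0 | 0 | deadlocked
Coarsest stable partition (strong bisimilarity classes):
  B0 = {m0}
  B1 = {m1}
  B2 = {m2}
  B3 = {m3, n3}
  B4 = {m4, n4}
  B5 = {n0}
  B6 = {n1}
  B7 = {n2}
m0 ∈ B0, n0 ∈ B5 → different blocks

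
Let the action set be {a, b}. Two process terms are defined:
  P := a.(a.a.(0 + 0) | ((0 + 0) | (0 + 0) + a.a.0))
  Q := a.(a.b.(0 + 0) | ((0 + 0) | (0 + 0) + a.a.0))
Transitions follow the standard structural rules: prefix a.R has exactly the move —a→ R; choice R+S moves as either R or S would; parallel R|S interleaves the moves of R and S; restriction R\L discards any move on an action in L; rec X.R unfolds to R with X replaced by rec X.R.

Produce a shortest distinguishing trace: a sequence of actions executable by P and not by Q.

aaaaa

P's transition system — 10 states:
  s0 = a.(a.a.(0 + 0) | ((0 + 0) | (0 + 0) + a.a.0)) → —a→ s1
  s1 = a.a.(0 + 0) | ((0 + 0) | (0 + 0) + a.a.0) → —a→ s2, —a→ s3
  s2 = a.(0 + 0) | ((0 + 0) | (0 + 0) + a.a.0) → —a→ s4, —a→ s5
  s3 = a.a.(0 + 0) | a.0 → —a→ s5, —a→ s6
  s4 = (0 + 0) | ((0 + 0) | (0 + 0) + a.a.0) → —a→ s7
  s5 = a.(0 + 0) | a.0 → —a→ s7, —a→ s8
  s6 = a.a.(0 + 0) | 0 → —a→ s8
  s7 = (0 + 0) | a.0 → —a→ s9
  s8 = a.(0 + 0) | 0 → —a→ s9
  s9 = (0 + 0) | 0 → deadlocked
Q's transition system — 10 states:
  t0 = a.(a.b.(0 + 0) | ((0 + 0) | (0 + 0) + a.a.0)) → —a→ t1
  t1 = a.b.(0 + 0) | ((0 + 0) | (0 + 0) + a.a.0) → —a→ t2, —a→ t3
  t2 = a.b.(0 + 0) | a.0 → —a→ t4, —a→ t5
  t3 = b.(0 + 0) | ((0 + 0) | (0 + 0) + a.a.0) → —a→ t5, —b→ t6
  t4 = a.b.(0 + 0) | 0 → —a→ t7
  t5 = b.(0 + 0) | a.0 → —a→ t7, —b→ t8
  t6 = (0 + 0) | ((0 + 0) | (0 + 0) + a.a.0) → —a→ t8
  t7 = b.(0 + 0) | 0 → —b→ t9
  t8 = (0 + 0) | a.0 → —a→ t9
  t9 = (0 + 0) | 0 → deadlocked
Trace ⟨aaaaa⟩ through P, begin at {s0}:
  after a @ step 1: {s1}
  after a @ step 2: {s2, s3}
  after a @ step 3: {s4, s5, s6}
  after a @ step 4: {s7, s8}
  after a @ step 5: {s9}
  — P admits the full trace.
Trace ⟨aaaaa⟩ through Q, begin at {t0}:
  after a @ step 1: {t1}
  after a @ step 2: {t2, t3}
  after a @ step 3: {t4, t5}
  after a @ step 4: {t7}
  after a @ step 5: ∅  — Q cannot continue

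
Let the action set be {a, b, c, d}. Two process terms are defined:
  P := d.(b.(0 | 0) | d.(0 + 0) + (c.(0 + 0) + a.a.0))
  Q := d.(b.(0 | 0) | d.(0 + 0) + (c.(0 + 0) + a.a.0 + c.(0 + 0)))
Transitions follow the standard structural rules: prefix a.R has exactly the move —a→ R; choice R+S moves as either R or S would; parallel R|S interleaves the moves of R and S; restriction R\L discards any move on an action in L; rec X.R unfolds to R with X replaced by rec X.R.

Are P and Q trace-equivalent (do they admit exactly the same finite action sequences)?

P's transition system — 8 states:
  s0 = d.(b.(0 | 0) | d.(0 + 0) + (c.(0 + 0) + a.a.0)) has moves ··d··> s1
  s1 = b.(0 | 0) | d.(0 + 0) + (c.(0 + 0) + a.a.0) has moves ··a··> s2, ··b··> s3, ··c··> s4, ··d··> s5
  s2 = a.0 has moves ··a··> s6
  s3 = 0 | 0 | d.(0 + 0) has moves ··d··> s7
  s4 = 0 + 0 has moves ∅
  s5 = b.(0 | 0) | (0 + 0) has moves ··b··> s7
  s6 = 0 has moves ∅
  s7 = 0 | 0 | (0 + 0) has moves ∅
Q's transition system — 8 states:
  t0 = d.(b.(0 | 0) | d.(0 + 0) + (c.(0 + 0) + a.a.0 + c.(0 + 0))) has moves ··d··> t1
  t1 = b.(0 | 0) | d.(0 + 0) + (c.(0 + 0) + a.a.0 + c.(0 + 0)) has moves ··a··> t2, ··b··> t3, ··c··> t4, ··d··> t5
  t2 = a.0 has moves ··a··> t6
  t3 = 0 | 0 | d.(0 + 0) has moves ··d··> t7
  t4 = 0 + 0 has moves ∅
  t5 = b.(0 | 0) | (0 + 0) has moves ··b··> t7
  t6 = 0 has moves ∅
  t7 = 0 | 0 | (0 + 0) has moves ∅
Bisimilarity quotient blocks:
  B0 = {s0, t0}
  B1 = {s1, t1}
  B2 = {s4, s6, s7, t4, t6, t7}
  B3 = {s5, t5}
  B4 = {s3, t3}
  B5 = {s2, t2}
s0 ∈ B0, t0 ∈ B0 → same block
Bisimilar ⇒ trace-equivalent.

trace-equivalent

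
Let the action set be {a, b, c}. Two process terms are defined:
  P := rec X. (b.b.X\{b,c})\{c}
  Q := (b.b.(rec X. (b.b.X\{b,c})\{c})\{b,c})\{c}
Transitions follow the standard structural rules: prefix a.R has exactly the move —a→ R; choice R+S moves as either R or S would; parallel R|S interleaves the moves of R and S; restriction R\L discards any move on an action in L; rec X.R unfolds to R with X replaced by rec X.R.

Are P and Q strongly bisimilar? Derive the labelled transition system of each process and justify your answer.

bisimilar

P's transition system — 3 states:
  p0 = rec X. (b.b.X\{b,c})\{c} ⊢ —b→ p1
  p1 = (b.(rec X. (b.b.X\{b,c})\{c})\{b,c})\{c} ⊢ —b→ p2
  p2 = (rec X. (b.b.X\{b,c})\{c})\{b,c}\{c} ⊢ stopped
Q's transition system — 3 states:
  q0 = (b.b.(rec X. (b.b.X\{b,c})\{c})\{b,c})\{c} ⊢ —b→ q1
  q1 = (b.(rec X. (b.b.X\{b,c})\{c})\{b,c})\{c} ⊢ —b→ q2
  q2 = (rec X. (b.b.X\{b,c})\{c})\{b,c}\{c} ⊢ stopped
Partition-refinement fixed point:
  B0 = {p0, q0}
  B1 = {p1, q1}
  B2 = {p2, q2}
p0 ∈ B0, q0 ∈ B0 → same block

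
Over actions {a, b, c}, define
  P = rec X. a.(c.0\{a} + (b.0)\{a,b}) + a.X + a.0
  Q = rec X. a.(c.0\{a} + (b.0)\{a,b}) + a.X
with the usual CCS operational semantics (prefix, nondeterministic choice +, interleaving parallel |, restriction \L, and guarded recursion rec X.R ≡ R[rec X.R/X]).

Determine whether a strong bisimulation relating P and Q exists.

Reachable graph of P (4 states):
  u0 = rec X. a.(c.0\{a} + (b.0)\{a,b}) + a.X + a.0 | ··a··> u0, ··a··> u1, ··a··> u2
  u1 = 0 | ·
  u2 = c.0\{a} + (b.0)\{a,b} | ··c··> u3
  u3 = 0\{a} | ·
Reachable graph of Q (3 states):
  v0 = rec X. a.(c.0\{a} + (b.0)\{a,b}) + a.X | ··a··> v0, ··a··> v1
  v1 = c.0\{a} + (b.0)\{a,b} | ··c··> v2
  v2 = 0\{a} | ·
Coarsest stable partition (strong bisimilarity classes):
  B0 = {u0}
  B1 = {u1, u3, v2}
  B2 = {u2, v1}
  B3 = {v0}
u0 ∈ B0, v0 ∈ B3 → different blocks

NO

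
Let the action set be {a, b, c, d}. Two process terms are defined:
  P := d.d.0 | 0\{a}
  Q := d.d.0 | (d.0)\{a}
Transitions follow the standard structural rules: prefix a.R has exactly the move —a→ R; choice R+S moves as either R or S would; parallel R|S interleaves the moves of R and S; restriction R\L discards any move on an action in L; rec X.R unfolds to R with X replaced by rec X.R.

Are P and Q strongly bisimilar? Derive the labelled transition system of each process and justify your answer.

not bisimilar

LTS(P): 3 reachable states
  p0 = d.d.0 | 0\{a} | -d-> p1
  p1 = d.0 | 0\{a} | -d-> p2
  p2 = 0 | 0\{a} | ∅
LTS(Q): 6 reachable states
  q0 = d.d.0 | (d.0)\{a} | -d-> q1, -d-> q2
  q1 = d.0 | (d.0)\{a} | -d-> q3, -d-> q4
  q2 = d.d.0 | 0\{a} | -d-> q4
  q3 = 0 | (d.0)\{a} | -d-> q5
  q4 = d.0 | 0\{a} | -d-> q5
  q5 = 0 | 0\{a} | ∅
Bisimilarity quotient blocks:
  B0 = {p0, q1, q2}
  B1 = {p1, q3, q4}
  B2 = {p2, q5}
  B3 = {q0}
p0 ∈ B0, q0 ∈ B3 → different blocks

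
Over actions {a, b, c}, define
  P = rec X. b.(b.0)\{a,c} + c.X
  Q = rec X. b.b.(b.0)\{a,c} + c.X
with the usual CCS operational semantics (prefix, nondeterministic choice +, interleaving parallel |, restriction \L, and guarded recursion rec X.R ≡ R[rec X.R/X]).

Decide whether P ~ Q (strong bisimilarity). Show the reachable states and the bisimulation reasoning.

P ≁ Q

P's transition system — 3 states:
  p0 = rec X. b.(b.0)\{a,c} + c.X | --b--▸ p1, --c--▸ p0
  p1 = (b.0)\{a,c} | --b--▸ p2
  p2 = 0\{a,c} | ∅
Q's transition system — 4 states:
  q0 = rec X. b.b.(b.0)\{a,c} + c.X | --b--▸ q1, --c--▸ q0
  q1 = b.(b.0)\{a,c} | --b--▸ q2
  q2 = (b.0)\{a,c} | --b--▸ q3
  q3 = 0\{a,c} | ∅
Coarsest stable partition (strong bisimilarity classes):
  B0 = {p0}
  B1 = {p1, q2}
  B2 = {p2, q3}
  B3 = {q0}
  B4 = {q1}
p0 ∈ B0, q0 ∈ B3 → different blocks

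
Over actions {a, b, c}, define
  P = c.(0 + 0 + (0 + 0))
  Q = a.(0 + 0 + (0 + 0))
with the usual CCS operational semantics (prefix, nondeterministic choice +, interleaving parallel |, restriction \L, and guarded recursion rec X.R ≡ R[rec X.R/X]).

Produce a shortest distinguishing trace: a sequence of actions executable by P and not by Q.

P's transition system — 2 states:
  m0 = c.(0 + 0 + (0 + 0)) has moves —c→ m1
  m1 = 0 + 0 + (0 + 0) has moves (no moves)
Q's transition system — 2 states:
  n0 = a.(0 + 0 + (0 + 0)) has moves —a→ n1
  n1 = 0 + 0 + (0 + 0) has moves (no moves)
Trace ⟨c⟩ through P, begin at {m0}:
  step 1 (c): {m1}
  — P admits the full trace.
Trace ⟨c⟩ through Q, begin at {n0}:
  step 1 (c): ∅ (Q stuck)

c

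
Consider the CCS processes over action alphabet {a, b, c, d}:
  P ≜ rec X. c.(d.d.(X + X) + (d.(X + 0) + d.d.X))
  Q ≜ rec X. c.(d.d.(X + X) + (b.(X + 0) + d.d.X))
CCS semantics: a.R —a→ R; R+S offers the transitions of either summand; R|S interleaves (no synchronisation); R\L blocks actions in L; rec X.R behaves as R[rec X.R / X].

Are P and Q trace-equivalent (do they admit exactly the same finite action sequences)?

Reachable graph of P (6 states):
  p0 = rec X. c.(d.d.(X + X) + (d.(X + 0) + d.d.X)) ⊢ =c=> p1
  p1 = d.d.((rec X. c.(d.d.(X + X) + (d.(X + 0) + d.d.X))) + (rec X. c.(d.d.(X + X) + (d.(X + 0) + d.d.X)))) + (d.((rec X. c.(d.d.(X + X) + (d.(X + 0) + d.d.X))) + 0) + d.d.(rec X. c.(d.d.(X + X) + (d.(X + 0) + d.d.X)))) ⊢ =d=> p2, =d=> p3, =d=> p4
  p2 = (rec X. c.(d.d.(X + X) + (d.(X + 0) + d.d.X))) + 0 ⊢ =c=> p1
  p3 = d.((rec X. c.(d.d.(X + X) + (d.(X + 0) + d.d.X))) + (rec X. c.(d.d.(X + X) + (d.(X + 0) + d.d.X)))) ⊢ =d=> p5
  p4 = d.(rec X. c.(d.d.(X + X) + (d.(X + 0) + d.d.X))) ⊢ =d=> p0
  p5 = (rec X. c.(d.d.(X + X) + (d.(X + 0) + d.d.X))) + (rec X. c.(d.d.(X + X) + (d.(X + 0) + d.d.X))) ⊢ =c=> p1
Reachable graph of Q (6 states):
  q0 = rec X. c.(d.d.(X + X) + (b.(X + 0) + d.d.X)) ⊢ =c=> q1
  q1 = d.d.((rec X. c.(d.d.(X + X) + (b.(X + 0) + d.d.X))) + (rec X. c.(d.d.(X + X) + (b.(X + 0) + d.d.X)))) + (b.((rec X. c.(d.d.(X + X) + (b.(X + 0) + d.d.X))) + 0) + d.d.(rec X. c.(d.d.(X + X) + (b.(X + 0) + d.d.X)))) ⊢ =b=> q2, =d=> q3, =d=> q4
  q2 = (rec X. c.(d.d.(X + X) + (b.(X + 0) + d.d.X))) + 0 ⊢ =c=> q1
  q3 = d.((rec X. c.(d.d.(X + X) + (b.(X + 0) + d.d.X))) + (rec X. c.(d.d.(X + X) + (b.(X + 0) + d.d.X)))) ⊢ =d=> q5
  q4 = d.(rec X. c.(d.d.(X + X) + (b.(X + 0) + d.d.X))) ⊢ =d=> q0
  q5 = (rec X. c.(d.d.(X + X) + (b.(X + 0) + d.d.X))) + (rec X. c.(d.d.(X + X) + (b.(X + 0) + d.d.X))) ⊢ =c=> q1
Run σ = ⟨cdc⟩ on P: start {p0}
  after c @ step 1: {p1}
  after d @ step 2: {p2, p3, p4}
  after c @ step 3: {p1}
  ✓ P
Run σ = ⟨cdc⟩ on Q: start {q0}
  after c @ step 1: {q1}
  after d @ step 2: {q3, q4}
  after c @ step 3: ∅  — Q cannot continue

trace-distinct — witness ⟨cdc⟩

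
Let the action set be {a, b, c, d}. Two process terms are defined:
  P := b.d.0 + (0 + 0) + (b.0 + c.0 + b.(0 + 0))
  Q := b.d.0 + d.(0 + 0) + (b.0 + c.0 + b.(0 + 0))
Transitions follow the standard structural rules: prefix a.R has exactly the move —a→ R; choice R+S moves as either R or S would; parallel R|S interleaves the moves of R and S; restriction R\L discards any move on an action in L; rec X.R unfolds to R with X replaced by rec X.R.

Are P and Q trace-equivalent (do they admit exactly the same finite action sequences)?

NO — witness ⟨d⟩

Reachable graph of P (4 states):
  p0 = b.d.0 + (0 + 0) + (b.0 + c.0 + b.(0 + 0)) → -b-> p1, -b-> p2, -b-> p3, -c-> p1
  p1 = 0 → (no moves)
  p2 = 0 + 0 → (no moves)
  p3 = d.0 → -d-> p1
Reachable graph of Q (4 states):
  q0 = b.d.0 + d.(0 + 0) + (b.0 + c.0 + b.(0 + 0)) → -b-> q1, -b-> q2, -b-> q3, -c-> q1, -d-> q2
  q1 = 0 → (no moves)
  q2 = 0 + 0 → (no moves)
  q3 = d.0 → -d-> q1
Run σ = ⟨d⟩ on Q: start {q0}
  after d @ step 1: {q2}
  — Q admits the full trace.
Run σ = ⟨d⟩ on P: start {p0}
  after d @ step 1: ∅  — P cannot continue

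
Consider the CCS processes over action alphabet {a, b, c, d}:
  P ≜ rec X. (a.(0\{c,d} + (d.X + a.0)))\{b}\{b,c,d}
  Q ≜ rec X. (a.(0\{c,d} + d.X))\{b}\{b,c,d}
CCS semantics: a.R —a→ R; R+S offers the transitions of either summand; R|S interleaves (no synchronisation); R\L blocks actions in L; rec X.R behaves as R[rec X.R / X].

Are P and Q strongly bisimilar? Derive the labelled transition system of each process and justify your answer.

P ≁ Q

Reachable graph of P (3 states):
  m0 = rec X. (a.(0\{c,d} + (d.X + a.0)))\{b}\{b,c,d} → —a→ m1
  m1 = (0\{c,d} + (d.(rec X. (a.(0\{c,d} + (d.X + a.0)))\{b}\{b,c,d}) + a.0))\{b}\{b,c,d} → —a→ m2
  m2 = 0\{b}\{b,c,d} → deadlocked
Reachable graph of Q (2 states):
  n0 = rec X. (a.(0\{c,d} + d.X))\{b}\{b,c,d} → —a→ n1
  n1 = (0\{c,d} + d.(rec X. (a.(0\{c,d} + d.X))\{b}\{b,c,d}))\{b}\{b,c,d} → deadlocked
Coarsest stable partition (strong bisimilarity classes):
  B0 = {m0}
  B1 = {m1, n0}
  B2 = {m2, n1}
m0 ∈ B0, n0 ∈ B1 → different blocks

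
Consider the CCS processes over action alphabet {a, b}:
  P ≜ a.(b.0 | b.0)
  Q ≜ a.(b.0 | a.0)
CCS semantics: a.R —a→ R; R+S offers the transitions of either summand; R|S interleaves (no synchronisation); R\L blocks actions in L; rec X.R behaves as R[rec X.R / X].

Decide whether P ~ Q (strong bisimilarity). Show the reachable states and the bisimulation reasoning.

NO

LTS(P): 5 reachable states
  m0 = a.(b.0 | b.0) → ··a··> m1
  m1 = b.0 | b.0 → ··b··> m2, ··b··> m3
  m2 = 0 | b.0 → ··b··> m4
  m3 = b.0 | 0 → ··b··> m4
  m4 = 0 | 0 → stopped
LTS(Q): 5 reachable states
  n0 = a.(b.0 | a.0) → ··a··> n1
  n1 = b.0 | a.0 → ··a··> n2, ··b··> n3
  n2 = b.0 | 0 → ··b··> n4
  n3 = 0 | a.0 → ··a··> n4
  n4 = 0 | 0 → stopped
Bisimilarity quotient blocks:
  B0 = {m0}
  B1 = {m1}
  B2 = {m2, m3, n2}
  B3 = {m4, n4}
  B4 = {n0}
  B5 = {n1}
  B6 = {n3}
m0 ∈ B0, n0 ∈ B4 → different blocks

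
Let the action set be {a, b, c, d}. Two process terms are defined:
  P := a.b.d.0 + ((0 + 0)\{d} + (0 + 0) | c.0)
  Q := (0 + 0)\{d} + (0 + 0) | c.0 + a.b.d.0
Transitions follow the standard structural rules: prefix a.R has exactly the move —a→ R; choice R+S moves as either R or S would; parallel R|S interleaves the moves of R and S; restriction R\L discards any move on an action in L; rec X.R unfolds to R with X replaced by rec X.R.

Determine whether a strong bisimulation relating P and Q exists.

bisimilar

P's transition system — 5 states:
  s0 = a.b.d.0 + ((0 + 0)\{d} + (0 + 0) | c.0) | ··a··> s1, ··c··> s2
  s1 = b.d.0 | ··b··> s3
  s2 = (0 + 0) | 0 | ·
  s3 = d.0 | ··d··> s4
  s4 = 0 | ·
Q's transition system — 5 states:
  t0 = (0 + 0)\{d} + (0 + 0) | c.0 + a.b.d.0 | ··a··> t1, ··c··> t2
  t1 = b.d.0 | ··b··> t3
  t2 = (0 + 0) | 0 | ·
  t3 = d.0 | ··d··> t4
  t4 = 0 | ·
Bisimilarity quotient blocks:
  B0 = {s0, t0}
  B1 = {s2, s4, t2, t4}
  B2 = {s1, t1}
  B3 = {s3, t3}
s0 ∈ B0, t0 ∈ B0 → same block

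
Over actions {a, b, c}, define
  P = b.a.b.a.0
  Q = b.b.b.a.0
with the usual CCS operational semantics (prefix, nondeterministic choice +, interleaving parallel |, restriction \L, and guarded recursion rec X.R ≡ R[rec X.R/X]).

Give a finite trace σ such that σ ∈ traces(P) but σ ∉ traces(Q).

ba

LTS(P): 5 reachable states
  s0 = b.a.b.a.0 ⊢ —b→ s1
  s1 = a.b.a.0 ⊢ —a→ s2
  s2 = b.a.0 ⊢ —b→ s3
  s3 = a.0 ⊢ —a→ s4
  s4 = 0 ⊢ deadlocked
LTS(Q): 5 reachable states
  t0 = b.b.b.a.0 ⊢ —b→ t1
  t1 = b.b.a.0 ⊢ —b→ t2
  t2 = b.a.0 ⊢ —b→ t3
  t3 = a.0 ⊢ —a→ t4
  t4 = 0 ⊢ deadlocked
Trace ⟨ba⟩ through P, begin at {s0}:
  [1] b ⇒ {s1}
  [2] a ⇒ {s2}
  — P admits the full trace.
Trace ⟨ba⟩ through Q, begin at {t0}:
  [1] b ⇒ {t1}
  [2] a ⇒ no successor for Q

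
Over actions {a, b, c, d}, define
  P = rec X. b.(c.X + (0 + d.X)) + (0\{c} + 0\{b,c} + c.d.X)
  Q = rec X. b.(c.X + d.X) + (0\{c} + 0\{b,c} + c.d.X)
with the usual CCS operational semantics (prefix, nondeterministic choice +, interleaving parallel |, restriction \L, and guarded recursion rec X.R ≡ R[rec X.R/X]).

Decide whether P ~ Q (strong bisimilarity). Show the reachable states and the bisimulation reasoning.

bisimilar

P's transition system — 3 states:
  p0 = rec X. b.(c.X + (0 + d.X)) + (0\{c} + 0\{b,c} + c.d.X) ⊢ -b-> p1, -c-> p2
  p1 = c.(rec X. b.(c.X + (0 + d.X)) + (0\{c} + 0\{b,c} + c.d.X)) + (0 + d.(rec X. b.(c.X + (0 + d.X)) + (0\{c} + 0\{b,c} + c.d.X))) ⊢ -c-> p0, -d-> p0
  p2 = d.(rec X. b.(c.X + (0 + d.X)) + (0\{c} + 0\{b,c} + c.d.X)) ⊢ -d-> p0
Q's transition system — 3 states:
  q0 = rec X. b.(c.X + d.X) + (0\{c} + 0\{b,c} + c.d.X) ⊢ -b-> q1, -c-> q2
  q1 = c.(rec X. b.(c.X + d.X) + (0\{c} + 0\{b,c} + c.d.X)) + d.(rec X. b.(c.X + d.X) + (0\{c} + 0\{b,c} + c.d.X)) ⊢ -c-> q0, -d-> q0
  q2 = d.(rec X. b.(c.X + d.X) + (0\{c} + 0\{b,c} + c.d.X)) ⊢ -d-> q0
Bisimilarity quotient blocks:
  B0 = {p0, q0}
  B1 = {p2, q2}
  B2 = {p1, q1}
p0 ∈ B0, q0 ∈ B0 → same block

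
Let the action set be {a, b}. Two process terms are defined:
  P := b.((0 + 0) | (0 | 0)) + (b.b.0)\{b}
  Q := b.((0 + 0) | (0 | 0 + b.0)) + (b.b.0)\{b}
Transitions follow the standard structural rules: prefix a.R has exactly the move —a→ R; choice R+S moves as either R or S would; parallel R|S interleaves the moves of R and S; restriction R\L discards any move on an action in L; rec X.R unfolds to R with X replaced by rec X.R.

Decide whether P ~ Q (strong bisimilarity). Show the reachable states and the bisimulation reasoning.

Reachable graph of P (2 states):
  u0 = b.((0 + 0) | (0 | 0)) + (b.b.0)\{b} | -b-> u1
  u1 = (0 + 0) | (0 | 0) | deadlocked
Reachable graph of Q (3 states):
  v0 = b.((0 + 0) | (0 | 0 + b.0)) + (b.b.0)\{b} | -b-> v1
  v1 = (0 + 0) | (0 | 0 + b.0) | -b-> v2
  v2 = (0 + 0) | 0 | deadlocked
Partition-refinement fixed point:
  B0 = {u0, v1}
  B1 = {u1, v2}
  B2 = {v0}
u0 ∈ B0, v0 ∈ B2 → different blocks

not bisimilar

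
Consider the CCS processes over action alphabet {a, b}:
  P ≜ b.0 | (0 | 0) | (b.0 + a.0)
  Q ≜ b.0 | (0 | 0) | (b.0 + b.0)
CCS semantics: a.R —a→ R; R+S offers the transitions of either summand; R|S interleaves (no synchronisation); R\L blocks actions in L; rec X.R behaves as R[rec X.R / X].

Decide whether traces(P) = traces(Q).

trace-distinct — witness ⟨a⟩

LTS(P): 4 reachable states
  u0 = b.0 | (0 | 0) | (b.0 + a.0) | —a→ u1, —b→ u1, —b→ u2
  u1 = b.0 | (0 | 0) | 0 | —b→ u3
  u2 = 0 | (0 | 0) | (b.0 + a.0) | —a→ u3, —b→ u3
  u3 = 0 | (0 | 0) | 0 | ·
LTS(Q): 4 reachable states
  v0 = b.0 | (0 | 0) | (b.0 + b.0) | —b→ v1, —b→ v2
  v1 = 0 | (0 | 0) | (b.0 + b.0) | —b→ v3
  v2 = b.0 | (0 | 0) | 0 | —b→ v3
  v3 = 0 | (0 | 0) | 0 | ·
Executing a from P (initial set {u0}):
  step 1 (a): {u1}
  ✓ P
Executing a from Q (initial set {v0}):
  step 1 (a): ∅  — Q cannot continue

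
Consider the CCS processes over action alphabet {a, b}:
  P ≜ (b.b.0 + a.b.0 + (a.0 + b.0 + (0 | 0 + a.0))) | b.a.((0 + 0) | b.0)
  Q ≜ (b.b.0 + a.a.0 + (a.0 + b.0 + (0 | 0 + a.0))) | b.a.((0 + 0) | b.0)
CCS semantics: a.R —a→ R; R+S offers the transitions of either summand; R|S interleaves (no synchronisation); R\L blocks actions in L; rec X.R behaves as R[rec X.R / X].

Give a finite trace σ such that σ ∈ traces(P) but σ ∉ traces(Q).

abb

LTS(P): 12 reachable states
  s0 = (b.b.0 + a.b.0 + (a.0 + b.0 + (0 | 0 + a.0))) | b.a.((0 + 0) | b.0) has moves =a=> s1, =a=> s2, =b=> s1, =b=> s2, =b=> s3
  s1 = 0 | b.a.((0 + 0) | b.0) has moves =b=> s4
  s2 = b.0 | b.a.((0 + 0) | b.0) has moves =b=> s1, =b=> s5
  s3 = (b.b.0 + a.b.0 + (a.0 + b.0 + (0 | 0 + a.0))) | a.((0 + 0) | b.0) has moves =a=> s4, =a=> s5, =a=> s6, =b=> s4, =b=> s5
  s4 = 0 | a.((0 + 0) | b.0) has moves =a=> s7
  s5 = b.0 | a.((0 + 0) | b.0) has moves =a=> s8, =b=> s4
  s6 = (b.b.0 + a.b.0 + (a.0 + b.0 + (0 | 0 + a.0))) | ((0 + 0) | b.0) has moves =a=> s7, =a=> s8, =b=> s7, =b=> s8, =b=> s9
  s7 = 0 | ((0 + 0) | b.0) has moves =b=> s10
  s8 = b.0 | ((0 + 0) | b.0) has moves =b=> s11, =b=> s7
  s9 = (b.b.0 + a.b.0 + (a.0 + b.0 + (0 | 0 + a.0))) | ((0 + 0) | 0) has moves =a=> s10, =a=> s11, =b=> s10, =b=> s11
  s10 = 0 | ((0 + 0) | 0) has moves (no moves)
  s11 = b.0 | ((0 + 0) | 0) has moves =b=> s10
LTS(Q): 16 reachable states
  t0 = (b.b.0 + a.a.0 + (a.0 + b.0 + (0 | 0 + a.0))) | b.a.((0 + 0) | b.0) has moves =a=> t1, =a=> t2, =b=> t1, =b=> t3, =b=> t4
  t1 = 0 | b.a.((0 + 0) | b.0) has moves =b=> t5
  t2 = a.0 | b.a.((0 + 0) | b.0) has moves =a=> t1, =b=> t6
  t3 = (b.b.0 + a.a.0 + (a.0 + b.0 + (0 | 0 + a.0))) | a.((0 + 0) | b.0) has moves =a=> t5, =a=> t6, =a=> t7, =b=> t5, =b=> t8
  t4 = b.0 | b.a.((0 + 0) | b.0) has moves =b=> t1, =b=> t8
  t5 = 0 | a.((0 + 0) | b.0) has moves =a=> t9
  t6 = a.0 | a.((0 + 0) | b.0) has moves =a=> t10, =a=> t5
  t7 = (b.b.0 + a.a.0 + (a.0 + b.0 + (0 | 0 + a.0))) | ((0 + 0) | b.0) has moves =a=> t10, =a=> t9, =b=> t11, =b=> t12, =b=> t9
  t8 = b.0 | a.((0 + 0) | b.0) has moves =a=> t12, =b=> t5
  t9 = 0 | ((0 + 0) | b.0) has moves =b=> t13
  t10 = a.0 | ((0 + 0) | b.0) has moves =a=> t9, =b=> t14
  t11 = (b.b.0 + a.a.0 + (a.0 + b.0 + (0 | 0 + a.0))) | ((0 + 0) | 0) has moves =a=> t13, =a=> t14, =b=> t13, =b=> t15
  t12 = b.0 | ((0 + 0) | b.0) has moves =b=> t15, =b=> t9
  t13 = 0 | ((0 + 0) | 0) has moves (no moves)
  t14 = a.0 | ((0 + 0) | 0) has moves =a=> t13
  t15 = b.0 | ((0 + 0) | 0) has moves =b=> t13
Run σ = ⟨abb⟩ on P: start {s0}
  step 1 (a): {s1, s2}
  step 2 (b): {s1, s4, s5}
  step 3 (b): {s4}
  — P admits the full trace.
Run σ = ⟨abb⟩ on Q: start {t0}
  step 1 (a): {t1, t2}
  step 2 (b): {t5, t6}
  step 3 (b): no successor for Q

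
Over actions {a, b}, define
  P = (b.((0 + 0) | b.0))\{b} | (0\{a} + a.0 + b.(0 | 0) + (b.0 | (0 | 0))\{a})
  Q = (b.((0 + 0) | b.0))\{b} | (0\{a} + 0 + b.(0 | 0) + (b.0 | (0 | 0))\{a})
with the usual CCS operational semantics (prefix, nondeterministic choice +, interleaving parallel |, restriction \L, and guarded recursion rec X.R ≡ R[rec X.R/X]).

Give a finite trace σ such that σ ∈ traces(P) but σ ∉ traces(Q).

a

P's transition system — 4 states:
  m0 = (b.((0 + 0) | b.0))\{b} | (0\{a} + a.0 + b.(0 | 0) + (b.0 | (0 | 0))\{a}) | —a→ m1, —b→ m2, —b→ m3
  m1 = (b.((0 + 0) | b.0))\{b} | 0 | ∅
  m2 = (b.((0 + 0) | b.0))\{b} | (0 | (0 | 0))\{a} | ∅
  m3 = (b.((0 + 0) | b.0))\{b} | (0 | 0) | ∅
Q's transition system — 3 states:
  n0 = (b.((0 + 0) | b.0))\{b} | (0\{a} + 0 + b.(0 | 0) + (b.0 | (0 | 0))\{a}) | —b→ n1, —b→ n2
  n1 = (b.((0 + 0) | b.0))\{b} | (0 | (0 | 0))\{a} | ∅
  n2 = (b.((0 + 0) | b.0))\{b} | (0 | 0) | ∅
Trace ⟨a⟩ through P, begin at {m0}:
  [1] a ⇒ {m1}
  P completes σ.
Trace ⟨a⟩ through Q, begin at {n0}:
  [1] a ⇒ no successor for Q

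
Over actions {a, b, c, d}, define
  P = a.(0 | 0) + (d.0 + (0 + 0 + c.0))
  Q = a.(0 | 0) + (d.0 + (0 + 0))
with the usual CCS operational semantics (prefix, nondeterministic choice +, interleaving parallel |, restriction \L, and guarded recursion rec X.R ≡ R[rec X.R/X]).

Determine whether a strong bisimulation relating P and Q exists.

LTS(P): 3 reachable states
  s0 = a.(0 | 0) + (d.0 + (0 + 0 + c.0)) :: ··a··> s1, ··c··> s2, ··d··> s2
  s1 = 0 | 0 :: (no moves)
  s2 = 0 :: (no moves)
LTS(Q): 3 reachable states
  t0 = a.(0 | 0) + (d.0 + (0 + 0)) :: ··a··> t1, ··d··> t2
  t1 = 0 | 0 :: (no moves)
  t2 = 0 :: (no moves)
Partition-refinement fixed point:
  B0 = {s0}
  B1 = {s1, s2, t1, t2}
  B2 = {t0}
s0 ∈ B0, t0 ∈ B2 → different blocks

P ≁ Q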